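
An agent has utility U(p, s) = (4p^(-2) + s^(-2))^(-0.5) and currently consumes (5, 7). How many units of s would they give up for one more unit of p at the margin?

For CES with ρ = -2, MRS = (4/1)·(s/p)^3.
At (5, 7): MRS = 1372/125.
That is, one extra unit of p is worth 1372/125 units of s at the margin.

MRS = 1372/125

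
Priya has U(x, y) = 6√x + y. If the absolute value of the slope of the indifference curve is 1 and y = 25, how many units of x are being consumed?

MU_x = 6/(2√x), MU_y = 1.
MRS = 6/(2√x) ÷ 1.
MRS depends only on x: 3/√x = 1 ⇒ √x = 3/1 = 3 ⇒ x = 9.

x = 9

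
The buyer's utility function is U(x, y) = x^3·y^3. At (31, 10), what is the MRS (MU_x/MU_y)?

MU_x = 3·x^2·y^3 and MU_y = 3·x^3·y^2.
MRS = MU_x/MU_y = y/x.
At (31, 10): MRS = 10/31.
That is, one extra unit of x is worth 10/31 units of y at the margin.

MRS = 10/31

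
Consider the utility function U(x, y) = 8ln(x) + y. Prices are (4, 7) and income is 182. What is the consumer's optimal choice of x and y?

x* = 14, y* = 18

MU_x = 8/x, MU_y = 1.
MRS = 8/x ÷ 1.
Tangency: set MRS = p_x/p_y = 4/7.
MRS depends only on x: 8/x = 4/7 ⇒ x* = 8/(4/7) = 14.
From the budget, 7·y = 182 − 4·14 = 126, so y* = 18.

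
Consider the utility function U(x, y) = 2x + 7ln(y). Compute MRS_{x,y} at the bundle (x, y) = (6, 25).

MU_x = 2, MU_y = 7/y.
MRS = 2 ÷ (7/y).
At (6, 25): MRS = 50/7.
So at (6, 25) the consumer would give up 50/7 units of y for one more unit of x.

MRS = 50/7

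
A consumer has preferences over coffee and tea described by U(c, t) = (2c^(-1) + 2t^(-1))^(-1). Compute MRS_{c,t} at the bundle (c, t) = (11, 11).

For CES with ρ = -1, MRS = (t/c)^2.
At (11, 11): MRS = 1.
That is, one extra unit of c is worth 1 units of t at the margin.

MRS = 1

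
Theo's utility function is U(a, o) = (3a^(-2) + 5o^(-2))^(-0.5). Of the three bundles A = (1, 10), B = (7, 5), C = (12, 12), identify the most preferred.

Bundle C

Evaluate utility at each bundle:
U(A) = 0.573.
U(B) = 1.957.
U(C) = 4.243.
Highest utility is C, so C ≻ B ≻ A.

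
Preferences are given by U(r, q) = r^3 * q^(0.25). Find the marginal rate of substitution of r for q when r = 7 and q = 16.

MRS = 192/7

MU_r = 3·r^2·q^(0.25) and MU_q = 0.25·r^3·q^(-0.75).
MRS = MU_r/MU_q = (12)·q/r.
At (7, 16): MRS = 192/7.
So at (7, 16) the consumer would give up 192/7 units of q for one more unit of r.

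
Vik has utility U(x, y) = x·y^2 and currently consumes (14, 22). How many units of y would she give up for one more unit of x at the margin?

MRS = 11/14

MU_x = y^2 and MU_y = 2·x·y.
MRS = MU_x/MU_y = (1/2)·y/x.
At (14, 22): MRS = 11/14.
So at (14, 22) the consumer would give up 11/14 units of y for one more unit of x.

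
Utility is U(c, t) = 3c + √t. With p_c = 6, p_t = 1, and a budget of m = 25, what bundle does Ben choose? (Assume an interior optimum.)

c* = 4, t* = 1

MU_c = 3, MU_t = 1/(2√t).
MRS = 3 ÷ (1/(2√t)).
Tangency: set MRS = p_c/p_t = 6/1 = 6.
MRS depends only on t: 6·√t = 6 ⇒ √t = 6/6 = 1 ⇒ t* = 1.
From the budget, 6·c = 25 − 1·1 = 24, so c* = 4.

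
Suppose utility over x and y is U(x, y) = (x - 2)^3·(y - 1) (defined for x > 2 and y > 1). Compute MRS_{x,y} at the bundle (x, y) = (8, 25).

MRS = 12

MU_x = 3·(x−2)^2·(y−1), MU_y = (x−2)^3.
MRS = (3/1)·(y−1)/(x−2).
At (8, 25): MRS = 12.
That is, one extra unit of x is worth 12 units of y at the margin.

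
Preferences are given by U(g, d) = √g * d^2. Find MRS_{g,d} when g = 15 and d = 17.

MRS = 17/60

MU_g = 0.5·g^(-0.5)·d^2 and MU_d = 2·√g·d.
MRS = MU_g/MU_d = (0.25)·d/g.
At (15, 17): MRS = 17/60.
So at (15, 17) the consumer would give up 17/60 units of d for one more unit of g.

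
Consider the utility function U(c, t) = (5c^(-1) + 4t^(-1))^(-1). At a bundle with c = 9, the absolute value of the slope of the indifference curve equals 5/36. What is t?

t = 3

For CES with ρ = -1, MRS = (5/4)·(t/c)^2.
Setting (5/4)·(t/9)^2 = 5/36 gives (t/9)^2 = 1/9, so t/9 = 1/3 and t = 3.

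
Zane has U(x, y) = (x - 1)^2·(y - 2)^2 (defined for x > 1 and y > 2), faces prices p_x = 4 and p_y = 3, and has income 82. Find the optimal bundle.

x* = 10, y* = 14

MU_x = 2·(x−1)·(y−2)^2, MU_y = 2·(x−1)^2·(y−2).
MRS = (y−2)/(x−1).
Tangency: set MRS = p_x/p_y = 4/3.
So (y − 2)/(x − 1) = 4/3, i.e. (y − 2) = (4/3)·(x − 1).
Rewrite the budget in excess-of-subsistence terms: 4·(x − 1) + 3·(y − 2) = 82 − 4·1 − 3·2 = 72.
Substituting, 8·(x − 1) = 72, so x − 1 = 9 and x* = 10.
Then y − 2 = (4/3)·9 = 12, so y* = 14.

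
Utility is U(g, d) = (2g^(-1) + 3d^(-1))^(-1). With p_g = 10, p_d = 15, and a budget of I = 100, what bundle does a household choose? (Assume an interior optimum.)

g* = 4, d* = 4

For CES with ρ = -1, MRS = (2/3)·(d/g)^2.
Tangency: set MRS = p_g/p_d = 10/15 = 2/3.
So (d/g)^2 = 1; taking the square root, d/g = 1, i.e. d = g.
Substitute into the budget 10·g + 15·d = 100: 25·g = 100, so g* = 4 and d* = 4.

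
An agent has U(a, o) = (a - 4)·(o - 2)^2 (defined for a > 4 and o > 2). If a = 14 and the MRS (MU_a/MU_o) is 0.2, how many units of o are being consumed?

o = 6

MU_a = (o−2)^2, MU_o = 2·(a−4)·(o−2).
MRS = (1/2)·(o−2)/(a−4).
Substitute a = 14: MRS = (o − 2)/20. Setting this equal to 0.2 gives o − 2 = 0.2·20 = 4, so o = 6.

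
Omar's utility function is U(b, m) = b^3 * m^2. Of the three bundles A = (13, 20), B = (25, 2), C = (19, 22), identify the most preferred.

Bundle C

Evaluate utility at each bundle:
U(A) = 878800.
U(B) = 62500.
U(C) = 3319756.
Highest utility is C, so C ≻ A ≻ B.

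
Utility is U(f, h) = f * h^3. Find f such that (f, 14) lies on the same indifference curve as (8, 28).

U(8, 28) = 175616.
Set U(f, 14) = 175616 and solve.
With h = 14: 14^3 = 2744, so f = 175616/2744 = 64.
Check: U(64, 14) = 175616.

f = 64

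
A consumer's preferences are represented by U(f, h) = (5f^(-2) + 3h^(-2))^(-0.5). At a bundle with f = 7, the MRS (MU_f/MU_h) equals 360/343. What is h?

For CES with ρ = -2, MRS = (5/3)·(h/f)^3.
Setting (5/3)·(h/7)^3 = 360/343 gives (h/7)^3 = 216/343, so h/7 = 6/7 and h = 6.

h = 6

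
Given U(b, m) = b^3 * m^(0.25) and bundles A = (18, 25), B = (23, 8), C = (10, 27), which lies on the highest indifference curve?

Evaluate utility at each bundle:
U(A) = 13040.748.
U(B) = 20462.373.
U(C) = 2279.507.
Highest utility is B, so B ≻ A ≻ C.

Bundle B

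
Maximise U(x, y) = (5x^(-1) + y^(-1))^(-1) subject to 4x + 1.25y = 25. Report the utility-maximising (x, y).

x* = 5, y* = 4

For CES with ρ = -1, MRS = (5/1)·(y/x)^2.
Tangency: set MRS = p_x/p_y = 4/1.25 = 3.2.
So (y/x)^2 = 16/25; taking the square root, y/x = 0.8, i.e. y = 0.8·x.
Substitute into the budget 4·x + 1.25·y = 25: 5·x = 25, so x* = 5 and y* = 0.8·5 = 4.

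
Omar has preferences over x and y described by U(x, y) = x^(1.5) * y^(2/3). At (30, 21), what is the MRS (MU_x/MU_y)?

MU_x = 1.5·√x·y^(2/3) and MU_y = 2/3·x^(1.5)·y^(-1/3).
MRS = MU_x/MU_y = (2.25)·y/x.
At (30, 21): MRS = 63/40.
The indifference curve has slope −63/40 at this bundle.

MRS = 63/40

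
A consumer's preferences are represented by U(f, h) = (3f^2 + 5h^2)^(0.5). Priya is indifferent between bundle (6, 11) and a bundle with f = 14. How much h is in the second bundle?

h = 5

U depends on (f, h) only through S = 3f^2 + 5h^2, so equal utility means equal S. At (6, 11): S = 713.
With f = 14: 3·14^2 = 588, so 5h^2 = 713 − 588 = 125, i.e. h^2 = 25.
Hence h = √25 = 5.
Check: U(14, 5) = 26.7021.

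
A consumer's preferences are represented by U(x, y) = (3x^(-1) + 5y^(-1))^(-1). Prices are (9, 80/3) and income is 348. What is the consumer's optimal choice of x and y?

For CES with ρ = -1, MRS = (3/5)·(y/x)^2.
Tangency: set MRS = p_x/p_y = 9/(80/3) = 27/80.
So (y/x)^2 = 9/16; taking the square root, y/x = 0.75, i.e. y = 0.75·x.
Substitute into the budget 9·x + (80/3)·y = 348: 29·x = 348, so x* = 12 and y* = 0.75·12 = 9.

x* = 12, y* = 9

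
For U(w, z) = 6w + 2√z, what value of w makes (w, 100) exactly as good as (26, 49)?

U(26, 49) = 170.
Set U(w, 100) = 170 and solve.
With z = 100: √100 = 10, so 6w = 170 − 2·10 = 150 and w = 25.
Check: U(25, 100) = 170.

w = 25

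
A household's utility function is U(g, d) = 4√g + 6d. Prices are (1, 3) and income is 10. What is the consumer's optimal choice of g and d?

g* = 1, d* = 3

MU_g = 4/(2√g), MU_d = 6.
MRS = 4/(2√g) ÷ 6.
Tangency: set MRS = p_g/p_d = 1/3.
MRS depends only on g: (1/3)/√g = 1/3 ⇒ √g = (1/3)/(1/3) = 1 ⇒ g* = 1.
From the budget, 3·d = 10 − 1·1 = 9, so d* = 3.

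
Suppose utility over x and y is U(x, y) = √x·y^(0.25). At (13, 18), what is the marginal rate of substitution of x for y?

MU_x = 0.5·x^(-0.5)·y^(0.25) and MU_y = 0.25·√x·y^(-0.75).
MRS = MU_x/MU_y = (2)·y/x.
At (13, 18): MRS = 36/13.
The indifference curve has slope −36/13 at this bundle.

MRS = 36/13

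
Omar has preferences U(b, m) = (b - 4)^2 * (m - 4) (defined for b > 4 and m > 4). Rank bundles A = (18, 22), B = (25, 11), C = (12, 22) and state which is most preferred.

Bundle A

Evaluate utility at each bundle:
U(A) = 3528.
U(B) = 3087.
U(C) = 1152.
Highest utility is A, so A ≻ B ≻ C.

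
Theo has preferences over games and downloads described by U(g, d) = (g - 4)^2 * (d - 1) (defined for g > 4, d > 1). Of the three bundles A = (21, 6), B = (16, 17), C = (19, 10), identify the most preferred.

Bundle B

Evaluate utility at each bundle:
U(A) = 1445.
U(B) = 2304.
U(C) = 2025.
Highest utility is B, so B ≻ C ≻ A.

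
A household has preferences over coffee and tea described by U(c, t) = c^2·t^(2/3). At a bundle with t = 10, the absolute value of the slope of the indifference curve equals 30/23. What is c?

c = 23

MU_c = 2·c·t^(2/3) and MU_t = 2/3·c^2·t^(-1/3).
MRS = MU_c/MU_t = (3)·t/c.
Substitute t = 10: MRS = 30/c. Setting 30/c = 30/23 gives c = 30/(30/23) = 23.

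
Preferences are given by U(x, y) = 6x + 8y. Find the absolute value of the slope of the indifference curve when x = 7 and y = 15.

MRS = 0.75

MU_x = 6, MU_y = 8, so MRS = 6/8 = 0.75 at every bundle.
At (7, 15): MRS = 0.75.
The indifference curve has slope −0.75 at this bundle.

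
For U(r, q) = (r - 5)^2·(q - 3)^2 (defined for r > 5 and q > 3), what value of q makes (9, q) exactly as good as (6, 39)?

q = 12

U(6, 39) = 1296.
Set U(9, q) = 1296 and solve.
With r = 9: (9 − 5)^2 = 16, so (q − 3)^2 = 1296/16 = 81.
Taking the square root (with q > 3): q − 3 = 9, so q = 12.
Check: U(9, 12) = 1296.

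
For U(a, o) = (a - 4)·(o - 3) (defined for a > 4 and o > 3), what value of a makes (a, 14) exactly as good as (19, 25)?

U(19, 25) = 330.
Set U(a, 14) = 330 and solve.
With o = 14: (14 − 3) = 11, so (a − 4) = 330/11 = 30.
So a = 4 + 30 = 34.
Check: U(34, 14) = 330.

a = 34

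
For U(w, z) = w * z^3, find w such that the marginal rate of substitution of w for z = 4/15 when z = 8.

w = 10

MU_w = z^3 and MU_z = 3·w·z^2.
MRS = MU_w/MU_z = (1/3)·z/w.
Substitute z = 8: MRS = (8/3)/w. Setting (8/3)/w = 4/15 gives w = (8/3)/(4/15) = 10.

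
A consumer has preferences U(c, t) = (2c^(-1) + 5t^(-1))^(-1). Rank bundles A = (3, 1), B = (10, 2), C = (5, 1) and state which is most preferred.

Evaluate utility at each bundle:
U(A) = 0.176.
U(B) = 0.370.
U(C) = 0.185.
Highest utility is B, so B ≻ C ≻ A.

Bundle B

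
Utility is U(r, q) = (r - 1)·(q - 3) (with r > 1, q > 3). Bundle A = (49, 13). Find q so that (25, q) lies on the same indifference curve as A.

U(49, 13) = 480.
Set U(25, q) = 480 and solve.
With r = 25: (25 − 1) = 24, so (q − 3) = 480/24 = 20.
So q = 3 + 20 = 23.
Check: U(25, 23) = 480.

q = 23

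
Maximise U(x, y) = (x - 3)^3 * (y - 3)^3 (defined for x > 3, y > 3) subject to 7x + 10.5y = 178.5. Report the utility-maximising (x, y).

x* = 12, y* = 9

MU_x = 3·(x−3)^2·(y−3)^3, MU_y = 3·(x−3)^3·(y−3)^2.
MRS = (y−3)/(x−3).
Tangency: set MRS = p_x/p_y = 7/10.5 = 2/3.
So (y − 3)/(x − 3) = 2/3, i.e. (y − 3) = (2/3)·(x − 3).
Rewrite the budget in excess-of-subsistence terms: 7·(x − 3) + 10.5·(y − 3) = 178.5 − 7·3 − 10.5·3 = 126.
Substituting, 14·(x − 3) = 126, so x − 3 = 9 and x* = 12.
Then y − 3 = (2/3)·9 = 6, so y* = 9.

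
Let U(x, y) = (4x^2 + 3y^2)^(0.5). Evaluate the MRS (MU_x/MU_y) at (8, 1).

For CES with ρ = 2, MRS = (4/3)·(y/x)^(-1).
At (8, 1): MRS = 32/3.
So at (8, 1) the consumer would give up 32/3 units of y for one more unit of x.

MRS = 32/3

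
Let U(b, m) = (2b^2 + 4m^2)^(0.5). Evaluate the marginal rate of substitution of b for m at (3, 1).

MRS = 1.5

For CES with ρ = 2, MRS = (2/4)·(m/b)^(-1).
At (3, 1): MRS = 1.5.
That is, one extra unit of b is worth 1.5 units of m at the margin.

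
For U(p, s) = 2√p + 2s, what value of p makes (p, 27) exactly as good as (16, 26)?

p = 9

U(16, 26) = 60.
Set U(p, 27) = 60 and solve.
With s = 27: 2√p = 60 − 2·27 = 6, so √p = 3 and p = 9.
Check: U(9, 27) = 60.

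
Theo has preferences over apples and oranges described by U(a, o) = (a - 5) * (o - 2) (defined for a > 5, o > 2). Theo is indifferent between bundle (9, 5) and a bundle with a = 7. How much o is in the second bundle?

o = 8

U(9, 5) = 12.
Set U(7, o) = 12 and solve.
With a = 7: (7 − 5) = 2, so (o − 2) = 12/2 = 6.
So o = 2 + 6 = 8.
Check: U(7, 8) = 12.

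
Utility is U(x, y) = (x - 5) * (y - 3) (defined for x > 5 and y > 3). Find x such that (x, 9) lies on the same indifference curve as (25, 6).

x = 15

U(25, 6) = 60.
Set U(x, 9) = 60 and solve.
With y = 9: (9 − 3) = 6, so (x − 5) = 60/6 = 10.
So x = 5 + 10 = 15.
Check: U(15, 9) = 60.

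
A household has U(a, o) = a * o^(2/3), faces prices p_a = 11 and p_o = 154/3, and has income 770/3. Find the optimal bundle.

MU_a = o^(2/3) and MU_o = 2/3·a·o^(-1/3).
MRS = MU_a/MU_o = (1.5)·o/a.
Tangency: set MRS = p_a/p_o = 11/(154/3) = 3/14.
So (1.5)·o/a = 3/14, i.e. o = (1/7)·a.
Substitute into the budget 11·a + (154/3)·o = 770/3: (55/3)·a = 770/3, so a* = 14.
Then o* = (1/7)·14 = 2.

a* = 14, o* = 2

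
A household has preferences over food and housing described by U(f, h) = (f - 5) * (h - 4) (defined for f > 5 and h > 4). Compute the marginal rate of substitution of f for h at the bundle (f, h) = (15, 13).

MRS = 0.9

MU_f = (h−4), MU_h = (f−5).
MRS = (h−4)/(f−5).
At (15, 13): MRS = 0.9.
That is, one extra unit of f is worth 0.9 units of h at the margin.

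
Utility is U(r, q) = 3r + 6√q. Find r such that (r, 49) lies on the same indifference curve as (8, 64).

U(8, 64) = 72.
Set U(r, 49) = 72 and solve.
With q = 49: √49 = 7, so 3r = 72 − 6·7 = 30 and r = 10.
Check: U(10, 49) = 72.

r = 10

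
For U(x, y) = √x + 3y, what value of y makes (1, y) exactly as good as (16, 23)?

U(16, 23) = 73.
Set U(1, y) = 73 and solve.
With x = 1: √1 = 1, so 3y = 73 − 1 = 72 and y = 24.
Check: U(1, 24) = 73.

y = 24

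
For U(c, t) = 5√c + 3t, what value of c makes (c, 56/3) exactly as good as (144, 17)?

c = 121

U(144, 17) = 111.
Set U(c, 56/3) = 111 and solve.
With t = 56/3: 5√c = 111 − 3·56/3 = 55, so √c = 11 and c = 121.
Check: U(121, 56/3) = 111.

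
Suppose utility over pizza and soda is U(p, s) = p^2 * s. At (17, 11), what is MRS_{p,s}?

MRS = 22/17

MU_p = 2·p·s and MU_s = p^2.
MRS = MU_p/MU_s = (2/1)·s/p.
At (17, 11): MRS = 22/17.
That is, one extra unit of p is worth 22/17 units of s at the margin.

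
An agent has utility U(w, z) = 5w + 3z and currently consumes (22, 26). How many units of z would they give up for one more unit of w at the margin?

MRS = 5/3

MU_w = 5, MU_z = 3, so MRS = 5/3 at every bundle.
At (22, 26): MRS = 5/3.
The indifference curve has slope −5/3 at this bundle.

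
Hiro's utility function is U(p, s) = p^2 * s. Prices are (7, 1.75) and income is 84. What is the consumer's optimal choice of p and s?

p* = 8, s* = 16

MU_p = 2·p·s and MU_s = p^2.
MRS = MU_p/MU_s = (2/1)·s/p.
Tangency: set MRS = p_p/p_s = 7/1.75 = 4.
So (2/1)·s/p = 4, i.e. s = 2·p.
Substitute into the budget 7·p + 1.75·s = 84: 10.5·p = 84, so p* = 8.
Then s* = 2·8 = 16.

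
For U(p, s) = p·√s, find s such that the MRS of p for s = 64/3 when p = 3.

s = 32

MU_p = √s and MU_s = 0.5·p·s^(-0.5).
MRS = MU_p/MU_s = (2)·s/p.
Substitute p = 3: MRS = s/1.5. Setting s/1.5 = 64/3 gives s = (64/3)·1.5 = 32.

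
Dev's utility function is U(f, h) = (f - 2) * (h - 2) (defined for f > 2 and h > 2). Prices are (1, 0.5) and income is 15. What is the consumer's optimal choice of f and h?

f* = 8, h* = 14

MU_f = (h−2), MU_h = (f−2).
MRS = (h−2)/(f−2).
Tangency: set MRS = p_f/p_h = 1/0.5 = 2.
So (h − 2)/(f − 2) = 2, i.e. (h − 2) = 2·(f − 2).
Rewrite the budget in excess-of-subsistence terms: 1·(f − 2) + 0.5·(h − 2) = 15 − 1·2 − 0.5·2 = 12.
Substituting, 2·(f − 2) = 12, so f − 2 = 6 and f* = 8.
Then h − 2 = 2·6 = 12, so h* = 14.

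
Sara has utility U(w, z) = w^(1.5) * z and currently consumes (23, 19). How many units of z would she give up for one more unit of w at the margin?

MU_w = 1.5·√w·z and MU_z = w^(1.5).
MRS = MU_w/MU_z = (1.5)·z/w.
At (23, 19): MRS = 57/46.
The indifference curve has slope −57/46 at this bundle.

MRS = 57/46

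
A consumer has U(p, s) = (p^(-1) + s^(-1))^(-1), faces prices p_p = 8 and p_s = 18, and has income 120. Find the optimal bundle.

For CES with ρ = -1, MRS = (s/p)^2.
Tangency: set MRS = p_p/p_s = 8/18 = 4/9.
So (s/p)^2 = 4/9; taking the square root, s/p = 2/3, i.e. s = (2/3)·p.
Substitute into the budget 8·p + 18·s = 120: 20·p = 120, so p* = 6 and s* = (2/3)·6 = 4.

p* = 6, s* = 4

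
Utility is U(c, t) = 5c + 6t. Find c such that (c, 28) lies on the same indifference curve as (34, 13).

c = 16

U(34, 13) = 248.
Set U(c, 28) = 248 and solve.
5c + 6·28 = 248 ⇒ 5c = 80 ⇒ c = 16.
Check: U(16, 28) = 248.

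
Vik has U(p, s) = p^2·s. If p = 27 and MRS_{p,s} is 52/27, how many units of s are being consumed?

s = 26

MU_p = 2·p·s and MU_s = p^2.
MRS = MU_p/MU_s = (2/1)·s/p.
Substitute p = 27: MRS = s/13.5. Setting s/13.5 = 52/27 gives s = (52/27)·13.5 = 26.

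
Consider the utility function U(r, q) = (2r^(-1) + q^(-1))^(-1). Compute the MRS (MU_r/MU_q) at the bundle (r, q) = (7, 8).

For CES with ρ = -1, MRS = (2/1)·(q/r)^2.
At (7, 8): MRS = 128/49.
That is, one extra unit of r is worth 128/49 units of q at the margin.

MRS = 128/49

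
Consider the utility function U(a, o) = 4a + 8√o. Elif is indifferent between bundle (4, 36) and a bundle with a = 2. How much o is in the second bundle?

U(4, 36) = 64.
Set U(2, o) = 64 and solve.
With a = 2: 8√o = 64 − 4·2 = 56, so √o = 7 and o = 49.
Check: U(2, 49) = 64.

o = 49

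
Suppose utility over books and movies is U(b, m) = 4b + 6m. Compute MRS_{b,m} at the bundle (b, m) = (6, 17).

MU_b = 4, MU_m = 6, so MRS = 4/6 = 2/3 at every bundle.
At (6, 17): MRS = 2/3.
So at (6, 17) the consumer would give up 2/3 units of m for one more unit of b.

MRS = 2/3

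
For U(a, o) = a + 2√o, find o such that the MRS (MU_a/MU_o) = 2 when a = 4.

MU_a = 1, MU_o = 2/(2√o).
MRS = 1 ÷ (2/(2√o)).
MRS depends only on o: √o = 2 ⇒ √o = 2 ⇒ o = 4.

o = 4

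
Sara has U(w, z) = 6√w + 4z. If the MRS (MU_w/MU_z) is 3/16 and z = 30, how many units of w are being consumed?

MU_w = 6/(2√w), MU_z = 4.
MRS = 6/(2√w) ÷ 4.
MRS depends only on w: 0.75/√w = 3/16 ⇒ √w = 0.75/(3/16) = 4 ⇒ w = 16.

w = 16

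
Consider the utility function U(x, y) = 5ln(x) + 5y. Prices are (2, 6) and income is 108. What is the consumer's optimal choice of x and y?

x* = 3, y* = 17

MU_x = 5/x, MU_y = 5.
MRS = 5/x ÷ 5.
Tangency: set MRS = p_x/p_y = 2/6 = 1/3.
MRS depends only on x: 1/x = 1/3 ⇒ x* = 1/(1/3) = 3.
From the budget, 6·y = 108 − 2·3 = 102, so y* = 17.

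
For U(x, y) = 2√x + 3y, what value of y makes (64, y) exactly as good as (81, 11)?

y = 35/3

U(81, 11) = 51.
Set U(64, y) = 51 and solve.
With x = 64: √64 = 8, so 3y = 51 − 2·8 = 35 and y = 35/3.
Check: U(64, 35/3) = 51.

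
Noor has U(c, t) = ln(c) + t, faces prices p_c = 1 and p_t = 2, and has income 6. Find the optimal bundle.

MU_c = 1/c, MU_t = 1.
MRS = 1/c ÷ 1.
Tangency: set MRS = p_c/p_t = 1/2 = 0.5.
MRS depends only on c: 1/c = 0.5 ⇒ c* = 1/0.5 = 2.
From the budget, 2·t = 6 − 1·2 = 4, so t* = 2.

c* = 2, t* = 2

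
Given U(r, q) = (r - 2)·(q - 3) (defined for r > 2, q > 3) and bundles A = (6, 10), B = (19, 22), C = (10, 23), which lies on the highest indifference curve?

Bundle B

Evaluate utility at each bundle:
U(A) = 28.
U(B) = 323.
U(C) = 160.
Highest utility is B, so B ≻ C ≻ A.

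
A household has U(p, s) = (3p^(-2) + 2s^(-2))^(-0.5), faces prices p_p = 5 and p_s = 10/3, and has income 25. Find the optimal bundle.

p* = 3, s* = 3

For CES with ρ = -2, MRS = (3/2)·(s/p)^3.
Tangency: set MRS = p_p/p_s = 5/(10/3) = 1.5.
So (s/p)^3 = 1; taking the cube root, s/p = 1, i.e. s = p.
Substitute into the budget 5·p + (10/3)·s = 25: (25/3)·p = 25, so p* = 3 and s* = 3.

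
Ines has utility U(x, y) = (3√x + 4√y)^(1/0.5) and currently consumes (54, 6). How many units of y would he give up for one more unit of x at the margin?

MRS = 0.25

For CES with ρ = 0.5, MRS = (3/4)·√(y/x).
At (54, 6): MRS = 0.25.
So at (54, 6) the consumer would give up 0.25 units of y for one more unit of x.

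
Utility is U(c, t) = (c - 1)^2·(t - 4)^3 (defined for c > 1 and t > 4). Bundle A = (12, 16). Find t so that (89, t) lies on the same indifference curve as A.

t = 7

U(12, 16) = 209088.
Set U(89, t) = 209088 and solve.
With c = 89: (89 − 1)^2 = 7744, so (t − 4)^3 = 209088/7744 = 27.
Taking the cube root (with t > 4): t − 4 = 3, so t = 7.
Check: U(89, 7) = 209088.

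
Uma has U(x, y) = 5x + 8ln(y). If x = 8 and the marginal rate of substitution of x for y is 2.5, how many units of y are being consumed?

MU_x = 5, MU_y = 8/y.
MRS = 5 ÷ (8/y).
MRS depends only on y: 0.625·y = 2.5 ⇒ y = 2.5/0.625 = 4.

y = 4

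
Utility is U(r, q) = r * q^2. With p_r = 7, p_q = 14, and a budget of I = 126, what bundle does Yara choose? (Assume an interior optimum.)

r* = 6, q* = 6

MU_r = q^2 and MU_q = 2·r·q.
MRS = MU_r/MU_q = (1/2)·q/r.
Tangency: set MRS = p_r/p_q = 7/14 = 0.5.
So (1/2)·q/r = 0.5, i.e. q = r.
Substitute into the budget 7·r + 14·q = 126: 21·r = 126, so r* = 6.
Then q* = 6.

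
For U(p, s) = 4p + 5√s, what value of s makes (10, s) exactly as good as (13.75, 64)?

U(13.75, 64) = 95.
Set U(10, s) = 95 and solve.
With p = 10: 5√s = 95 − 4·10 = 55, so √s = 11 and s = 121.
Check: U(10, 121) = 95.

s = 121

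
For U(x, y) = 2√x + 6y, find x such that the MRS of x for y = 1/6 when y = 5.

x = 1

MU_x = 2/(2√x), MU_y = 6.
MRS = 2/(2√x) ÷ 6.
MRS depends only on x: (1/6)/√x = 1/6 ⇒ √x = (1/6)/(1/6) = 1 ⇒ x = 1.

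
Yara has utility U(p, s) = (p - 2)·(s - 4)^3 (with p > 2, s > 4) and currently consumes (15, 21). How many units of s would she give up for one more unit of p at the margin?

MU_p = (s−4)^3, MU_s = 3·(p−2)·(s−4)^2.
MRS = (1/3)·(s−4)/(p−2).
At (15, 21): MRS = 17/39.
The indifference curve has slope −17/39 at this bundle.

MRS = 17/39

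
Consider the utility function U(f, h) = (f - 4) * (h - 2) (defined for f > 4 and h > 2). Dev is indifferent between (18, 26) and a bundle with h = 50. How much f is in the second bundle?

U(18, 26) = 336.
Set U(f, 50) = 336 and solve.
With h = 50: (50 − 2) = 48, so (f − 4) = 336/48 = 7.
So f = 4 + 7 = 11.
Check: U(11, 50) = 336.

f = 11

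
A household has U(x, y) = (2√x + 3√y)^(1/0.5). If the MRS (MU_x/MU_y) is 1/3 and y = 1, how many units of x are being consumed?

x = 4

For CES with ρ = 0.5, MRS = (2/3)·√(y/x).
Setting (2/3)·√(1/x) = 1/3 gives √(1/x) = 0.5, so 1/x = 0.25 and x = 4.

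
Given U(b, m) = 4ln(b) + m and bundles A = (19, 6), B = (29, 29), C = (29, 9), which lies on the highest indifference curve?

Bundle B

Evaluate utility at each bundle:
U(A) = 17.778.
U(B) = 42.469.
U(C) = 22.469.
Highest utility is B, so B ≻ C ≻ A.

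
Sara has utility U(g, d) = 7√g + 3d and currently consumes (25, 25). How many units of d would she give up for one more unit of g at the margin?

MRS = 7/30

MU_g = 7/(2√g), MU_d = 3.
MRS = 7/(2√g) ÷ 3.
At (25, 25): MRS = 7/30.
That is, one extra unit of g is worth 7/30 units of d at the margin.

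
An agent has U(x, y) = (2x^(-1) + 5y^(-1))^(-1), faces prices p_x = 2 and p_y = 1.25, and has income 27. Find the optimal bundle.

For CES with ρ = -1, MRS = (2/5)·(y/x)^2.
Tangency: set MRS = p_x/p_y = 2/1.25 = 1.6.
So (y/x)^2 = 4; taking the square root, y/x = 2, i.e. y = 2·x.
Substitute into the budget 2·x + 1.25·y = 27: 4.5·x = 27, so x* = 6 and y* = 2·6 = 12.

x* = 6, y* = 12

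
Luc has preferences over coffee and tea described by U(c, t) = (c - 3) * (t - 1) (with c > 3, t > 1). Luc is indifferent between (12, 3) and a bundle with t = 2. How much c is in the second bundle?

U(12, 3) = 18.
Set U(c, 2) = 18 and solve.
With t = 2: (2 − 1) = 1, so (c − 3) = 18/1 = 18.
So c = 3 + 18 = 21.
Check: U(21, 2) = 18.

c = 21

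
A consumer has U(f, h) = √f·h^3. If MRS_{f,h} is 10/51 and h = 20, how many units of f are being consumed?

MU_f = 0.5·f^(-0.5)·h^3 and MU_h = 3·√f·h^2.
MRS = MU_f/MU_h = (1/6)·h/f.
Substitute h = 20: MRS = (10/3)/f. Setting (10/3)/f = 10/51 gives f = (10/3)/(10/51) = 17.

f = 17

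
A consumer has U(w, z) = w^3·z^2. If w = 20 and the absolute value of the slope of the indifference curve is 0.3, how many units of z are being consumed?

z = 4

MU_w = 3·w^2·z^2 and MU_z = 2·w^3·z.
MRS = MU_w/MU_z = (3/2)·z/w.
Substitute w = 20: MRS = z/(40/3). Setting z/(40/3) = 0.3 gives z = 0.3·(40/3) = 4.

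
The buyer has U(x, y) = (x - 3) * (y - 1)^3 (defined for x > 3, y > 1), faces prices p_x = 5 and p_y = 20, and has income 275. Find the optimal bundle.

MU_x = (y−1)^3, MU_y = 3·(x−3)·(y−1)^2.
MRS = (1/3)·(y−1)/(x−3).
Tangency: set MRS = p_x/p_y = 5/20 = 0.25.
So (1/3)·(y − 1)/(x − 3) = 0.25, i.e. (y − 1) = 0.75·(x − 3).
Rewrite the budget in excess-of-subsistence terms: 5·(x − 3) + 20·(y − 1) = 275 − 5·3 − 20·1 = 240.
Substituting, 20·(x − 3) = 240, so x − 3 = 12 and x* = 15.
Then y − 1 = 0.75·12 = 9, so y* = 10.

x* = 15, y* = 10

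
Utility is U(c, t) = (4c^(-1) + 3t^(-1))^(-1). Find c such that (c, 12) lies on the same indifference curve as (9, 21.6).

c = 12

U depends on (c, t) only through S = 4c^(-1) + 3t^(-1), so equal utility means equal S. At (9, 21.6): S = 7/12.
With t = 12: 3·12^(-1) = 0.25, so 4c^(-1) = 7/12 − 0.25 = 1/3, i.e. c^(-1) = 1/12.
Hence c = 1/(1/12) = 12.
Check: U(12, 12) = 1.7143.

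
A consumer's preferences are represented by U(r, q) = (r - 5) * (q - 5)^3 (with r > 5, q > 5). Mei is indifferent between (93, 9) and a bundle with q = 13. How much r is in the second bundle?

U(93, 9) = 5632.
Set U(r, 13) = 5632 and solve.
With q = 13: (13 − 5)^3 = 512, so (r − 5) = 5632/512 = 11.
So r = 5 + 11 = 16.
Check: U(16, 13) = 5632.

r = 16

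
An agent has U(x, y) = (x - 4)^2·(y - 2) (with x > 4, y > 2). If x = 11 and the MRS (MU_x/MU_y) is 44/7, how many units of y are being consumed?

MU_x = 2·(x−4)·(y−2), MU_y = (x−4)^2.
MRS = (2/1)·(y−2)/(x−4).
Substitute x = 11: MRS = (y − 2)/3.5. Setting this equal to 44/7 gives y − 2 = (44/7)·3.5 = 22, so y = 24.

y = 24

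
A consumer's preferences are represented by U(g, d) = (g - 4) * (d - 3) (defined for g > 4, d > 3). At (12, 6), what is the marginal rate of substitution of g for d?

MU_g = (d−3), MU_d = (g−4).
MRS = (d−3)/(g−4).
At (12, 6): MRS = 0.375.
The indifference curve has slope −0.375 at this bundle.

MRS = 0.375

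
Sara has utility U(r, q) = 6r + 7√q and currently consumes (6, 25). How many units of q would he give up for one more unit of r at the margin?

MRS = 60/7

MU_r = 6, MU_q = 7/(2√q).
MRS = 6 ÷ (7/(2√q)).
At (6, 25): MRS = 60/7.
The indifference curve has slope −60/7 at this bundle.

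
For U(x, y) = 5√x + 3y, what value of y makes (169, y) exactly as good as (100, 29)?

y = 24

U(100, 29) = 137.
Set U(169, y) = 137 and solve.
With x = 169: √169 = 13, so 3y = 137 − 5·13 = 72 and y = 24.
Check: U(169, 24) = 137.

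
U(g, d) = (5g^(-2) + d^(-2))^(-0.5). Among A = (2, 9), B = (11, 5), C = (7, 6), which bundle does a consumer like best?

Evaluate utility at each bundle:
U(A) = 0.890.
U(B) = 3.507.
U(C) = 2.775.
Highest utility is B, so B ≻ C ≻ A.

Bundle B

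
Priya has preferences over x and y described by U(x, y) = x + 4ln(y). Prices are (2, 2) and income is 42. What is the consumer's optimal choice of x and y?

x* = 17, y* = 4

MU_x = 1, MU_y = 4/y.
MRS = 1 ÷ (4/y).
Tangency: set MRS = p_x/p_y = 2/2 = 1.
MRS depends only on y: 0.25·y = 1 ⇒ y* = 1/0.25 = 4.
From the budget, 2·x = 42 − 2·4 = 34, so x* = 17.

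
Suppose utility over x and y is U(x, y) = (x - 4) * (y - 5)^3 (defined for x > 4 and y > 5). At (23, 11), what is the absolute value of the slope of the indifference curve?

MRS = 2/19

MU_x = (y−5)^3, MU_y = 3·(x−4)·(y−5)^2.
MRS = (1/3)·(y−5)/(x−4).
At (23, 11): MRS = 2/19.
The indifference curve has slope −2/19 at this bundle.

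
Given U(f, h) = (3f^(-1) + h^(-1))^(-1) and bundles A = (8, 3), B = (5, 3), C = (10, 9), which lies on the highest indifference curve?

Bundle C

Evaluate utility at each bundle:
U(A) = 1.412.
U(B) = 1.071.
U(C) = 2.432.
Highest utility is C, so C ≻ A ≻ B.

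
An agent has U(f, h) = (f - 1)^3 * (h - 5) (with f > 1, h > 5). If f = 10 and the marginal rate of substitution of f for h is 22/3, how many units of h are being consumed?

h = 27

MU_f = 3·(f−1)^2·(h−5), MU_h = (f−1)^3.
MRS = (3/1)·(h−5)/(f−1).
Substitute f = 10: MRS = (h − 5)/3. Setting this equal to 22/3 gives h − 5 = (22/3)·3 = 22, so h = 27.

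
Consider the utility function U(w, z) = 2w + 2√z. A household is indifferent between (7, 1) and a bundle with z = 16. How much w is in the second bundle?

w = 4

U(7, 1) = 16.
Set U(w, 16) = 16 and solve.
With z = 16: √16 = 4, so 2w = 16 − 2·4 = 8 and w = 4.
Check: U(4, 16) = 16.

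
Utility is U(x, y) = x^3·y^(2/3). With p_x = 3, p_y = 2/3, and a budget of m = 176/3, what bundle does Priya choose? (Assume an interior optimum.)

MU_x = 3·x^2·y^(2/3) and MU_y = 2/3·x^3·y^(-1/3).
MRS = MU_x/MU_y = (4.5)·y/x.
Tangency: set MRS = p_x/p_y = 3/(2/3) = 4.5.
So (4.5)·y/x = 4.5, i.e. y = x.
Substitute into the budget 3·x + (2/3)·y = 176/3: (11/3)·x = 176/3, so x* = 16.
Then y* = 16.

x* = 16, y* = 16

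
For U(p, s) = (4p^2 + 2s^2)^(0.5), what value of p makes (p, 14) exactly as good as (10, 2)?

p = 2

U depends on (p, s) only through S = 4p^2 + 2s^2, so equal utility means equal S. At (10, 2): S = 408.
With s = 14: 2·14^2 = 392, so 4p^2 = 408 − 392 = 16, i.e. p^2 = 4.
Hence p = √4 = 2.
Check: U(2, 14) = 20.199.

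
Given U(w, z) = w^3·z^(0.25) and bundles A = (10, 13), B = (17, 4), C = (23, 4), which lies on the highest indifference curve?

Evaluate utility at each bundle:
U(A) = 1898.829.
U(B) = 6948.031.
U(C) = 17206.736.
Highest utility is C, so C ≻ B ≻ A.

Bundle C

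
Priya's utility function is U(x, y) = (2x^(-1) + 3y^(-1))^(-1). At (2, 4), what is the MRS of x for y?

For CES with ρ = -1, MRS = (2/3)·(y/x)^2.
At (2, 4): MRS = 8/3.
So at (2, 4) the consumer would give up 8/3 units of y for one more unit of x.

MRS = 8/3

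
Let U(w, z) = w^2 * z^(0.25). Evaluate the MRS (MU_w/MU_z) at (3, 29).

MRS = 232/3

MU_w = 2·w·z^(0.25) and MU_z = 0.25·w^2·z^(-0.75).
MRS = MU_w/MU_z = (8)·z/w.
At (3, 29): MRS = 232/3.
So at (3, 29) the consumer would give up 232/3 units of z for one more unit of w.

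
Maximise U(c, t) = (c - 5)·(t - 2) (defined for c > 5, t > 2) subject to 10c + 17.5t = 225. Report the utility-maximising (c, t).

MU_c = (t−2), MU_t = (c−5).
MRS = (t−2)/(c−5).
Tangency: set MRS = p_c/p_t = 10/17.5 = 4/7.
So (t − 2)/(c − 5) = 4/7, i.e. (t − 2) = (4/7)·(c − 5).
Rewrite the budget in excess-of-subsistence terms: 10·(c − 5) + 17.5·(t − 2) = 225 − 10·5 − 17.5·2 = 140.
Substituting, 20·(c − 5) = 140, so c − 5 = 7 and c* = 12.
Then t − 2 = (4/7)·7 = 4, so t* = 6.

c* = 12, t* = 6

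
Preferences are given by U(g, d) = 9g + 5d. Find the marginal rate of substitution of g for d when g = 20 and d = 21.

MU_g = 9, MU_d = 5, so MRS = 9/5 = 1.8 at every bundle.
At (20, 21): MRS = 1.8.
That is, one extra unit of g is worth 1.8 units of d at the margin.

MRS = 1.8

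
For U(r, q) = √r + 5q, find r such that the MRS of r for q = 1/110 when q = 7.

r = 121

MU_r = 1/(2√r), MU_q = 5.
MRS = 1/(2√r) ÷ 5.
MRS depends only on r: 0.1/√r = 1/110 ⇒ √r = 0.1/(1/110) = 11 ⇒ r = 121.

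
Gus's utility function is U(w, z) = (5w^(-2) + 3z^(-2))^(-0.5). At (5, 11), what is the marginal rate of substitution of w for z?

MRS = 1331/75

For CES with ρ = -2, MRS = (5/3)·(z/w)^3.
At (5, 11): MRS = 1331/75.
That is, one extra unit of w is worth 1331/75 units of z at the margin.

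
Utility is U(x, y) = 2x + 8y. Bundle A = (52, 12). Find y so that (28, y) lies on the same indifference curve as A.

U(52, 12) = 200.
Set U(28, y) = 200 and solve.
2·28 + 8y = 200 ⇒ 8y = 144 ⇒ y = 18.
Check: U(28, 18) = 200.

y = 18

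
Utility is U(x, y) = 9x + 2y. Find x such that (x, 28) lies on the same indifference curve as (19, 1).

x = 13

U(19, 1) = 173.
Set U(x, 28) = 173 and solve.
9x + 2·28 = 173 ⇒ 9x = 117 ⇒ x = 13.
Check: U(13, 28) = 173.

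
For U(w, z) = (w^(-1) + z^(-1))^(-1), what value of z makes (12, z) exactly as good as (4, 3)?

z = 2

U depends on (w, z) only through S = w^(-1) + z^(-1), so equal utility means equal S. At (4, 3): S = 7/12.
With w = 12: 12^(-1) = 1/12, so z^(-1) = 7/12 − 1/12 = 0.5.
Hence z = 1/0.5 = 2.
Check: U(12, 2) = 1.7143.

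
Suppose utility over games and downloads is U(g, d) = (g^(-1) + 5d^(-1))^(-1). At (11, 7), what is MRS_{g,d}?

For CES with ρ = -1, MRS = (1/5)·(d/g)^2.
At (11, 7): MRS = 49/605.
The indifference curve has slope −49/605 at this bundle.

MRS = 49/605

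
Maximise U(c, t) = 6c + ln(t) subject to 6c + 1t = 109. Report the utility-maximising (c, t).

MU_c = 6, MU_t = 1/t.
MRS = 6 ÷ (1/t).
Tangency: set MRS = p_c/p_t = 6/1 = 6.
MRS depends only on t: 6·t = 6 ⇒ t* = 6/6 = 1.
From the budget, 6·c = 109 − 1·1 = 108, so c* = 18.

c* = 18, t* = 1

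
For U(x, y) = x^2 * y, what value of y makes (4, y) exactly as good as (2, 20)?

y = 5

U(2, 20) = 80.
Set U(4, y) = 80 and solve.
With x = 4: 4^2 = 16, so y = 80/16 = 5.
Check: U(4, 5) = 80.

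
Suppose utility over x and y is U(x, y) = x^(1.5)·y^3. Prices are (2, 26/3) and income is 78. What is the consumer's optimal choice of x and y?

MU_x = 1.5·√x·y^3 and MU_y = 3·x^(1.5)·y^2.
MRS = MU_x/MU_y = (0.5)·y/x.
Tangency: set MRS = p_x/p_y = 2/(26/3) = 3/13.
So (0.5)·y/x = 3/13, i.e. y = (6/13)·x.
Substitute into the budget 2·x + (26/3)·y = 78: 6·x = 78, so x* = 13.
Then y* = (6/13)·13 = 6.

x* = 13, y* = 6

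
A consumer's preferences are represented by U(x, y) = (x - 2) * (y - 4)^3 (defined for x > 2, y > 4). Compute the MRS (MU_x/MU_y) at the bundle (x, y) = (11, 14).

MRS = 10/27

MU_x = (y−4)^3, MU_y = 3·(x−2)·(y−4)^2.
MRS = (1/3)·(y−4)/(x−2).
At (11, 14): MRS = 10/27.
That is, one extra unit of x is worth 10/27 units of y at the margin.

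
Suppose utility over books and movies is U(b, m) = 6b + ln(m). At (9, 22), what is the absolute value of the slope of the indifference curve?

MU_b = 6, MU_m = 1/m.
MRS = 6 ÷ (1/m).
At (9, 22): MRS = 132.
The indifference curve has slope −132 at this bundle.

MRS = 132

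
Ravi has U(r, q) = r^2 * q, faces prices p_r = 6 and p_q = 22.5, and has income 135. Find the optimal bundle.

MU_r = 2·r·q and MU_q = r^2.
MRS = MU_r/MU_q = (2/1)·q/r.
Tangency: set MRS = p_r/p_q = 6/22.5 = 4/15.
So (2/1)·q/r = 4/15, i.e. q = (2/15)·r.
Substitute into the budget 6·r + 22.5·q = 135: 9·r = 135, so r* = 15.
Then q* = (2/15)·15 = 2.

r* = 15, q* = 2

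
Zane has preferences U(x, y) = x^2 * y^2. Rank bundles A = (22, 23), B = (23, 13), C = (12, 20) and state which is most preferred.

Bundle A

Evaluate utility at each bundle:
U(A) = 256036.
U(B) = 89401.
U(C) = 57600.
Highest utility is A, so A ≻ B ≻ C.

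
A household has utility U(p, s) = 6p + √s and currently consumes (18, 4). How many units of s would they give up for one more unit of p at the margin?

MRS = 24

MU_p = 6, MU_s = 1/(2√s).
MRS = 6 ÷ (1/(2√s)).
At (18, 4): MRS = 24.
That is, one extra unit of p is worth 24 units of s at the margin.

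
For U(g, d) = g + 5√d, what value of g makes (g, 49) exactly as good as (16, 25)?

g = 6

U(16, 25) = 41.
Set U(g, 49) = 41 and solve.
With d = 49: √49 = 7, so g = 41 − 5·7 = 6.
Check: U(6, 49) = 41.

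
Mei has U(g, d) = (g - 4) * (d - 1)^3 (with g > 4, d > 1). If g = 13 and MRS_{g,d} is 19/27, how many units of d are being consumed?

MU_g = (d−1)^3, MU_d = 3·(g−4)·(d−1)^2.
MRS = (1/3)·(d−1)/(g−4).
Substitute g = 13: MRS = (d − 1)/27. Setting this equal to 19/27 gives d − 1 = (19/27)·27 = 19, so d = 20.

d = 20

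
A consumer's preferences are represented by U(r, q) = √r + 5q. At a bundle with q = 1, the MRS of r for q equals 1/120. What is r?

MU_r = 1/(2√r), MU_q = 5.
MRS = 1/(2√r) ÷ 5.
MRS depends only on r: 0.1/√r = 1/120 ⇒ √r = 0.1/(1/120) = 12 ⇒ r = 144.

r = 144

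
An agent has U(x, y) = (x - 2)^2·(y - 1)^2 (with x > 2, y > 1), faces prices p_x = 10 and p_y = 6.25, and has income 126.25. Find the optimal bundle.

x* = 7, y* = 9

MU_x = 2·(x−2)·(y−1)^2, MU_y = 2·(x−2)^2·(y−1).
MRS = (y−1)/(x−2).
Tangency: set MRS = p_x/p_y = 10/6.25 = 1.6.
So (y − 1)/(x − 2) = 1.6, i.e. (y − 1) = 1.6·(x − 2).
Rewrite the budget in excess-of-subsistence terms: 10·(x − 2) + 6.25·(y − 1) = 126.25 − 10·2 − 6.25·1 = 100.
Substituting, 20·(x − 2) = 100, so x − 2 = 5 and x* = 7.
Then y − 1 = 1.6·5 = 8, so y* = 9.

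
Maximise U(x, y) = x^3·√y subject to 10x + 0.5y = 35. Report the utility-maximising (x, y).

MU_x = 3·x^2·√y and MU_y = 0.5·x^3·y^(-0.5).
MRS = MU_x/MU_y = (6)·y/x.
Tangency: set MRS = p_x/p_y = 10/0.5 = 20.
So (6)·y/x = 20, i.e. y = (10/3)·x.
Substitute into the budget 10·x + 0.5·y = 35: (35/3)·x = 35, so x* = 3.
Then y* = (10/3)·3 = 10.

x* = 3, y* = 10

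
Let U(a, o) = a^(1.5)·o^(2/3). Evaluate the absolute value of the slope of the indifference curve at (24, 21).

MU_a = 1.5·√a·o^(2/3) and MU_o = 2/3·a^(1.5)·o^(-1/3).
MRS = MU_a/MU_o = (2.25)·o/a.
At (24, 21): MRS = 63/32.
That is, one extra unit of a is worth 63/32 units of o at the margin.

MRS = 63/32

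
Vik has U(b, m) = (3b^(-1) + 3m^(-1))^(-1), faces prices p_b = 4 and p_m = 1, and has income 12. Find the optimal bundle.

b* = 2, m* = 4

For CES with ρ = -1, MRS = (m/b)^2.
Tangency: set MRS = p_b/p_m = 4/1 = 4.
So (m/b)^2 = 4; taking the square root, m/b = 2, i.e. m = 2·b.
Substitute into the budget 4·b + 1·m = 12: 6·b = 12, so b* = 2 and m* = 2·2 = 4.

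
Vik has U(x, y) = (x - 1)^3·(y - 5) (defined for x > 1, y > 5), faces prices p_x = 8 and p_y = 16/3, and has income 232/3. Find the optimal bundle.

MU_x = 3·(x−1)^2·(y−5), MU_y = (x−1)^3.
MRS = (3/1)·(y−5)/(x−1).
Tangency: set MRS = p_x/p_y = 8/(16/3) = 1.5.
So (3/1)·(y − 5)/(x − 1) = 1.5, i.e. (y − 5) = 0.5·(x − 1).
Rewrite the budget in excess-of-subsistence terms: 8·(x − 1) + (16/3)·(y − 5) = 232/3 − 8·1 − (16/3)·5 = 128/3.
Substituting, (32/3)·(x − 1) = 128/3, so x − 1 = 4 and x* = 5.
Then y − 5 = 0.5·4 = 2, so y* = 7.

x* = 5, y* = 7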